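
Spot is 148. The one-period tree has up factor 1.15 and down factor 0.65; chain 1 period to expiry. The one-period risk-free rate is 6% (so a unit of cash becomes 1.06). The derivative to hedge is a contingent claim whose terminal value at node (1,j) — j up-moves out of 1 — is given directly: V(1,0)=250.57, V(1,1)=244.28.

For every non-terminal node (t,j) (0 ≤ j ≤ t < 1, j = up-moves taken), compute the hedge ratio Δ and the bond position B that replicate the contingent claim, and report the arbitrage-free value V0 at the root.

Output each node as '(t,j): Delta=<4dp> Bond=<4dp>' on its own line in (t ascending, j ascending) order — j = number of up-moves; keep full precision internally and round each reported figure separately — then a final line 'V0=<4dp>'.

Under the risk-neutral measure, an up-move has probability p* = (R−d)/(u−d) = 0.8200 and values discount at R = 1.06.
At expiry t=1: V(1,0)=250.5700, V(1,1)=244.2800
Node (0,0) S=148.0000: V=(p*·244.2800+(1−p*)·250.5700)/1.06=231.5209; Δ=(244.2800−250.5700)/(170.2000−96.2000)=-0.0850; B=V−Δ·S=244.1009
Self-financing check: at every node Δ·S+B equals the discounted successor values.

(0,0): Delta=-0.0850 Bond=244.1009
V0=231.5209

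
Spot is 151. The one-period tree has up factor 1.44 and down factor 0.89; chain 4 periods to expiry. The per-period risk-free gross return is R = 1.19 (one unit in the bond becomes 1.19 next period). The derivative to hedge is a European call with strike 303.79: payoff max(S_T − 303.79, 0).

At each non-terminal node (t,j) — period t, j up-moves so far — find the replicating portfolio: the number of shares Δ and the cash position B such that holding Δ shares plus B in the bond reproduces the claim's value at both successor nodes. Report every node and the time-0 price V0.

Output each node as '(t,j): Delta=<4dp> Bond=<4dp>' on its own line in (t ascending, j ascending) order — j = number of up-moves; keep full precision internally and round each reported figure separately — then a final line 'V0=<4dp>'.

Under the risk-neutral measure, an up-move has probability p* = (R−d)/(u−d) = 0.5455 and values discount at R = 1.19.
Payoff layer (t=4): V(4,0)=0.0000, V(4,1)=0.0000, V(4,2)=0.0000, V(4,3)=97.4964, V(4,4)=345.4824
(3,0): S=106.4503. Δ = (V_up−V_dn)/(S_up−S_dn) = (0.0000−0.0000)/(153.2885−94.7408) = 0.0000. V = [p*·0.0000 + (1−p*)·0.0000]/1.19 = 0.0000. B = V − Δ·S = 0.0000.
(3,1): S=172.2342. Δ = (V_up−V_dn)/(S_up−S_dn) = (0.0000−0.0000)/(248.0173−153.2885) = 0.0000. V = [p*·0.0000 + (1−p*)·0.0000]/1.19 = 0.0000. B = V − Δ·S = 0.0000.
(3,2): S=278.6711. Δ = (V_up−V_dn)/(S_up−S_dn) = (97.4964−0.0000)/(401.2864−248.0173) = 0.6361. V = [p*·97.4964 + (1−p*)·0.0000]/1.19 = 44.6889. B = V − Δ·S = -132.5772.
(3,3): S=450.8836. Δ = (V_up−V_dn)/(S_up−S_dn) = (345.4824−97.4964)/(649.2724−401.2864) = 1.0000. V = [p*·345.4824 + (1−p*)·97.4964]/1.19 = 195.5979. B = V − Δ·S = -255.2857.
(2,0): S=119.6071. Δ = (V_up−V_dn)/(S_up−S_dn) = (0.0000−0.0000)/(172.2342−106.4503) = 0.0000. V = [p*·0.0000 + (1−p*)·0.0000]/1.19 = 0.0000. B = V − Δ·S = 0.0000.
(2,1): S=193.5216. Δ = (V_up−V_dn)/(S_up−S_dn) = (44.6889−0.0000)/(278.6711−172.2342) = 0.4199. V = [p*·44.6889 + (1−p*)·0.0000]/1.19 = 20.4839. B = V − Δ·S = -60.7688.
(2,2): S=313.1136. Δ = (V_up−V_dn)/(S_up−S_dn) = (195.5979−44.6889)/(450.8836−278.6711) = 0.8763. V = [p*·195.5979 + (1−p*)·44.6889]/1.19 = 106.7251. B = V − Δ·S = -167.6547.
(1,0): S=134.3900. Δ = (V_up−V_dn)/(S_up−S_dn) = (20.4839−0.0000)/(193.5216−119.6071) = 0.2771. V = [p*·20.4839 + (1−p*)·0.0000]/1.19 = 9.3891. B = V − Δ·S = -27.8543.
(1,1): S=217.4400. Δ = (V_up−V_dn)/(S_up−S_dn) = (106.7251−20.4839)/(313.1136−193.5216) = 0.7211. V = [p*·106.7251 + (1−p*)·20.4839]/1.19 = 56.7433. B = V − Δ·S = -100.0590.
(0,0): S=151.0000. Δ = (V_up−V_dn)/(S_up−S_dn) = (56.7433−9.3891)/(217.4400−134.3900) = 0.5702. V = [p*·56.7433 + (1−p*)·9.3891]/1.19 = 29.5955. B = V − Δ·S = -56.5031.
The time-0 hedge costs 29.5955, which is the no-arbitrage price.

(0,0): Delta=0.5702 Bond=-56.5031
(1,0): Delta=0.2771 Bond=-27.8543
(1,1): Delta=0.7211 Bond=-100.0590
(2,0): Delta=0.0000 Bond=0.0000
(2,1): Delta=0.4199 Bond=-60.7688
(2,2): Delta=0.8763 Bond=-167.6547
(3,0): Delta=0.0000 Bond=0.0000
(3,1): Delta=0.0000 Bond=0.0000
(3,2): Delta=0.6361 Bond=-132.5772
(3,3): Delta=1.0000 Bond=-255.2857
V0=29.5955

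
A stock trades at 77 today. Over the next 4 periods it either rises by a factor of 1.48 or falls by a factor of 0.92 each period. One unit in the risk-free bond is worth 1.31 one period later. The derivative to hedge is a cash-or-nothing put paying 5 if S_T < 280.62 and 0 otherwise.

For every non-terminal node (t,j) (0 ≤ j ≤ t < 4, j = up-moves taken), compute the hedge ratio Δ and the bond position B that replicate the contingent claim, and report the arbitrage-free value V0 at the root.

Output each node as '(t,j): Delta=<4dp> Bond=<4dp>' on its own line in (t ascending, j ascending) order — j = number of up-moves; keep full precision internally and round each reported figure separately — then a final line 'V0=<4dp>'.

Since d<R<u, set p* = (R−d)/(u−d) = 0.6964; price each node as the discounted p*-expectation of its children.
Payoff layer (t=4): V(4,0)=5.0000, V(4,1)=5.0000, V(4,2)=5.0000, V(4,3)=5.0000, V(4,4)=0.0000
(3,0): S=59.9590. Δ = (V_up−V_dn)/(S_up−S_dn) = (5.0000−5.0000)/(88.7393−55.1623) = 0.0000. V = [p*·5.0000 + (1−p*)·5.0000]/1.31 = 3.8168. B = V − Δ·S = 3.8168.
(3,1): S=96.4557. Δ = (V_up−V_dn)/(S_up−S_dn) = (5.0000−5.0000)/(142.7545−88.7393) = 0.0000. V = [p*·5.0000 + (1−p*)·5.0000]/1.31 = 3.8168. B = V − Δ·S = 3.8168.
(3,2): S=155.1679. Δ = (V_up−V_dn)/(S_up−S_dn) = (5.0000−5.0000)/(229.6485−142.7545) = 0.0000. V = [p*·5.0000 + (1−p*)·5.0000]/1.31 = 3.8168. B = V − Δ·S = 3.8168.
(3,3): S=249.6180. Δ = (V_up−V_dn)/(S_up−S_dn) = (0.0000−5.0000)/(369.4346−229.6485) = -0.0358. V = [p*·0.0000 + (1−p*)·5.0000]/1.31 = 1.1587. B = V − Δ·S = 10.0872.
(2,0): S=65.1728. Δ = (V_up−V_dn)/(S_up−S_dn) = (3.8168−3.8168)/(96.4557−59.9590) = 0.0000. V = [p*·3.8168 + (1−p*)·3.8168]/1.31 = 2.9136. B = V − Δ·S = 2.9136.
(2,1): S=104.8432. Δ = (V_up−V_dn)/(S_up−S_dn) = (3.8168−3.8168)/(155.1679−96.4557) = 0.0000. V = [p*·3.8168 + (1−p*)·3.8168]/1.31 = 2.9136. B = V − Δ·S = 2.9136.
(2,2): S=168.6608. Δ = (V_up−V_dn)/(S_up−S_dn) = (1.1587−3.8168)/(249.6180−155.1679) = -0.0281. V = [p*·1.1587 + (1−p*)·3.8168]/1.31 = 1.5005. B = V − Δ·S = 6.2471.
(1,0): S=70.8400. Δ = (V_up−V_dn)/(S_up−S_dn) = (2.9136−2.9136)/(104.8432−65.1728) = 0.0000. V = [p*·2.9136 + (1−p*)·2.9136]/1.31 = 2.2241. B = V − Δ·S = 2.2241.
(1,1): S=113.9600. Δ = (V_up−V_dn)/(S_up−S_dn) = (1.5005−2.9136)/(168.6608−104.8432) = -0.0221. V = [p*·1.5005 + (1−p*)·2.9136]/1.31 = 1.4729. B = V − Δ·S = 3.9963.
(0,0): S=77.0000. Δ = (V_up−V_dn)/(S_up−S_dn) = (1.4729−2.2241)/(113.9600−70.8400) = -0.0174. V = [p*·1.4729 + (1−p*)·2.2241]/1.31 = 1.2984. B = V − Δ·S = 2.6399.
Self-financing check: at every node Δ·S+B equals the discounted successor values.

(0,0): Delta=-0.0174 Bond=2.6399
(1,0): Delta=0.0000 Bond=2.2241
(1,1): Delta=-0.0221 Bond=3.9963
(2,0): Delta=0.0000 Bond=2.9136
(2,1): Delta=0.0000 Bond=2.9136
(2,2): Delta=-0.0281 Bond=6.2471
(3,0): Delta=0.0000 Bond=3.8168
(3,1): Delta=0.0000 Bond=3.8168
(3,2): Delta=0.0000 Bond=3.8168
(3,3): Delta=-0.0358 Bond=10.0872
V0=1.2984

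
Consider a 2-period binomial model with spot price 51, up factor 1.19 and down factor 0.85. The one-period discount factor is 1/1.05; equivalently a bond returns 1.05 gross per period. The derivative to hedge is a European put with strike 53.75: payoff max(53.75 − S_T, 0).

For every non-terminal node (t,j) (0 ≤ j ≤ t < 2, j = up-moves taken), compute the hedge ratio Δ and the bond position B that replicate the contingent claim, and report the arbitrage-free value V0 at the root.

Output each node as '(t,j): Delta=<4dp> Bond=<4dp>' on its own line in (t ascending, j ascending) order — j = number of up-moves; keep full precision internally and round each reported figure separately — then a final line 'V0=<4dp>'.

(0,0): Delta=-0.4032 Bond=24.1148
(1,0): Delta=-1.0000 Bond=51.1905
(1,1): Delta=-0.1048 Bond=7.2117
V0=3.5500

The replicating-portfolio and risk-neutral prices coincide; use p* = (1.05−0.85)/(1.19−0.85) = 0.5882 for the latter.
Terminal payoffs: V(2,0)=16.9025, V(2,1)=2.1635, V(2,2)=0.0000
(1,0): S=43.3500. Δ = (V_up−V_dn)/(S_up−S_dn) = (2.1635−16.9025)/(51.5865−36.8475) = -1.0000. V = [p*·2.1635 + (1−p*)·16.9025]/1.05 = 7.8405. B = V − Δ·S = 51.1905.
(1,1): S=60.6900. Δ = (V_up−V_dn)/(S_up−S_dn) = (0.0000−2.1635)/(72.2211−51.5865) = -0.1048. V = [p*·0.0000 + (1−p*)·2.1635]/1.05 = 0.8484. B = V − Δ·S = 7.2117.
(0,0): S=51.0000. Δ = (V_up−V_dn)/(S_up−S_dn) = (0.8484−7.8405)/(60.6900−43.3500) = -0.4032. V = [p*·0.8484 + (1−p*)·7.8405]/1.05 = 3.5500. B = V − Δ·S = 24.1148.
Check: Δ(0,0)·S0 + B(0,0) = 3.5500 = V0.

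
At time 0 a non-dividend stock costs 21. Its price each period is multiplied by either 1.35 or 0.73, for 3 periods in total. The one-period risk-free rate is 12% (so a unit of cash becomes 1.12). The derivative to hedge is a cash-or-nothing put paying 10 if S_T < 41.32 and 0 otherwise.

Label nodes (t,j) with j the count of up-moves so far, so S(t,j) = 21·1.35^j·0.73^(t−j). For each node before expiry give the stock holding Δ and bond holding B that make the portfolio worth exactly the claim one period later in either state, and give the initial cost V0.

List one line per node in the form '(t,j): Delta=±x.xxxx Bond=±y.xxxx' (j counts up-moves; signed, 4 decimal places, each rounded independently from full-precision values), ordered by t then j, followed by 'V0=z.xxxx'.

Risk-neutral probability p* = (R−d)/(u−d) = (1.12−0.73)/(1.35−0.73) = 0.6290.
At expiry t=3: V(3,0)=10.0000, V(3,1)=10.0000, V(3,2)=10.0000, V(3,3)=0.0000
Node (2,0) S=11.1909: V=(p*·10.0000+(1−p*)·10.0000)/1.12=8.9286; Δ=(10.0000−10.0000)/(15.1077−8.1694)=0.0000; B=V−Δ·S=8.9286
Node (2,1) S=20.6955: V=(p*·10.0000+(1−p*)·10.0000)/1.12=8.9286; Δ=(10.0000−10.0000)/(27.9389−15.1077)=0.0000; B=V−Δ·S=8.9286
Node (2,2) S=38.2725: V=(p*·0.0000+(1−p*)·10.0000)/1.12=3.3122; Δ=(0.0000−10.0000)/(51.6679−27.9389)=-0.4214; B=V−Δ·S=19.4412
Node (1,0) S=15.3300: V=(p*·8.9286+(1−p*)·8.9286)/1.12=7.9719; Δ=(8.9286−8.9286)/(20.6955−11.1909)=0.0000; B=V−Δ·S=7.9719
Node (1,1) S=28.3500: V=(p*·3.3122+(1−p*)·8.9286)/1.12=4.8176; Δ=(3.3122−8.9286)/(38.2725−20.6955)=-0.3195; B=V−Δ·S=13.8762
Node (0,0) S=21.0000: V=(p*·4.8176+(1−p*)·7.9719)/1.12=5.3462; Δ=(4.8176−7.9719)/(28.3500−15.3300)=-0.2423; B=V−Δ·S=10.4339
Each (Δ,B) replicates both successor values, so the strategy is self-financing and V0 is arbitrage-free.

(0,0): Delta=-0.2423 Bond=10.4339
(1,0): Delta=0.0000 Bond=7.9719
(1,1): Delta=-0.3195 Bond=13.8762
(2,0): Delta=0.0000 Bond=8.9286
(2,1): Delta=0.0000 Bond=8.9286
(2,2): Delta=-0.4214 Bond=19.4412
V0=5.3462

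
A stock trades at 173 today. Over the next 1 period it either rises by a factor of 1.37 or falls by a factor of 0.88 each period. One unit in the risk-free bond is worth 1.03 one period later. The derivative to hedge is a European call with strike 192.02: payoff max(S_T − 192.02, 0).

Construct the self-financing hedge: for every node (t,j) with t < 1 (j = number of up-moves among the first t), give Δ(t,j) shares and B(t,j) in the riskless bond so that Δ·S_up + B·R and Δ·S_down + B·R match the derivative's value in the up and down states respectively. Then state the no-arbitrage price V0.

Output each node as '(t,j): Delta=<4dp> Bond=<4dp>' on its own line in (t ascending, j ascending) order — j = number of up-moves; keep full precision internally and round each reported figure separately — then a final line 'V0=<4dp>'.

The replicating-portfolio and risk-neutral prices coincide; use p* = (1.03−0.88)/(1.37−0.88) = 0.3061 for the latter.
Terminal payoffs: V(1,0)=0.0000, V(1,1)=44.9900
(0,0): S=173.0000. Δ = (V_up−V_dn)/(S_up−S_dn) = (44.9900−0.0000)/(237.0100−152.2400) = 0.5307. V = [p*·44.9900 + (1−p*)·0.0000]/1.03 = 13.3713. B = V − Δ·S = -78.4450.
Each (Δ,B) replicates both successor values, so the strategy is self-financing and V0 is arbitrage-free.

(0,0): Delta=0.5307 Bond=-78.4450
V0=13.3713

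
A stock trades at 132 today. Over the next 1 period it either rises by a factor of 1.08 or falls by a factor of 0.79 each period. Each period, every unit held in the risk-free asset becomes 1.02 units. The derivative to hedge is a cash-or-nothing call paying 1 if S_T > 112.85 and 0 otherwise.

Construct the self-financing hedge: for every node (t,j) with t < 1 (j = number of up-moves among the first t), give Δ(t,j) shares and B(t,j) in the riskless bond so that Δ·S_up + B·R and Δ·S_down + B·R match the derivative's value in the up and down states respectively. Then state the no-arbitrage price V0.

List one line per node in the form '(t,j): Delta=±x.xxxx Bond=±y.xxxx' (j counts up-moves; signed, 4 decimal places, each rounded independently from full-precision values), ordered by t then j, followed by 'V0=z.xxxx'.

Under the risk-neutral measure, an up-move has probability p* = (R−d)/(u−d) = 0.7931 and values discount at R = 1.02.
At expiry t=1: V(1,0)=0.0000, V(1,1)=1.0000
Node (0,0) S=132.0000: V=(p*·1.0000+(1−p*)·0.0000)/1.02=0.7776; Δ=(1.0000−0.0000)/(142.5600−104.2800)=0.0261; B=V−Δ·S=-2.6707
Each (Δ,B) replicates both successor values, so the strategy is self-financing and V0 is arbitrage-free.

(0,0): Delta=0.0261 Bond=-2.6707
V0=0.7776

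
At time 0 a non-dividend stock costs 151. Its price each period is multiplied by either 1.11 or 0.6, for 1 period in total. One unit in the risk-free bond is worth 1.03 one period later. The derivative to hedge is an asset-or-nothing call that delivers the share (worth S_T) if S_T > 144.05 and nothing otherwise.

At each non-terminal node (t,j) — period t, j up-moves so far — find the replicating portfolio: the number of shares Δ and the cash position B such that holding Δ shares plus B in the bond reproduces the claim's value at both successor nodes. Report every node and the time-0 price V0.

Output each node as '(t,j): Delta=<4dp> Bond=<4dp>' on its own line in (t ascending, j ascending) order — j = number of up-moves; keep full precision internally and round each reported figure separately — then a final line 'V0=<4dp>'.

Under the risk-neutral measure, an up-move has probability p* = (R−d)/(u−d) = 0.8431 and values discount at R = 1.03.
Payoff layer (t=1): V(1,0)=0.0000, V(1,1)=167.6100
  t=0,j=0: stock 151.0000 → up 167.6100 (V=167.6100), down 90.6000 (V=0.0000). Price 137.2022; hedge Δ=2.1765, bond B=-191.4449.
Root portfolio cost Δ·151+B reproduces V0=137.2022.

(0,0): Delta=2.1765 Bond=-191.4449
V0=137.2022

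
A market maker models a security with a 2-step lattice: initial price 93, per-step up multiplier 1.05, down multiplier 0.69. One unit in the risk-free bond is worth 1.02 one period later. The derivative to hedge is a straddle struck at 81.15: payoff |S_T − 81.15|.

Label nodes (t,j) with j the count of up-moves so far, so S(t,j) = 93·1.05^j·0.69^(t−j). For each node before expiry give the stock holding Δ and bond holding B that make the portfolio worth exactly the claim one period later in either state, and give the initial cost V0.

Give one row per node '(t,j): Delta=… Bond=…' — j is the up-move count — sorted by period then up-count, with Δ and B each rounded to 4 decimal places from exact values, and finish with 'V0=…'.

Since d<R<u, set p* = (R−d)/(u−d) = 0.9167; price each node as the discounted p*-expectation of its children.
At expiry t=2: V(2,0)=36.8727, V(2,1)=13.7715, V(2,2)=21.3825
(1,0): S=64.1700. Δ = (V_up−V_dn)/(S_up−S_dn) = (13.7715−36.8727)/(67.3785−44.2773) = -1.0000. V = [p*·13.7715 + (1−p*)·36.8727]/1.02 = 15.3888. B = V − Δ·S = 79.5588.
(1,1): S=97.6500. Δ = (V_up−V_dn)/(S_up−S_dn) = (21.3825−13.7715)/(102.5325−67.3785) = 0.2165. V = [p*·21.3825 + (1−p*)·13.7715]/1.02 = 20.3414. B = V − Δ·S = -0.8002.
(0,0): S=93.0000. Δ = (V_up−V_dn)/(S_up−S_dn) = (20.3414−15.3888)/(97.6500−64.1700) = 0.1479. V = [p*·20.3414 + (1−p*)·15.3888]/1.02 = 19.5379. B = V − Δ·S = 5.7807.
Check: Δ(0,0)·S0 + B(0,0) = 19.5379 = V0.

(0,0): Delta=0.1479 Bond=5.7807
(1,0): Delta=-1.0000 Bond=79.5588
(1,1): Delta=0.2165 Bond=-0.8002
V0=19.5379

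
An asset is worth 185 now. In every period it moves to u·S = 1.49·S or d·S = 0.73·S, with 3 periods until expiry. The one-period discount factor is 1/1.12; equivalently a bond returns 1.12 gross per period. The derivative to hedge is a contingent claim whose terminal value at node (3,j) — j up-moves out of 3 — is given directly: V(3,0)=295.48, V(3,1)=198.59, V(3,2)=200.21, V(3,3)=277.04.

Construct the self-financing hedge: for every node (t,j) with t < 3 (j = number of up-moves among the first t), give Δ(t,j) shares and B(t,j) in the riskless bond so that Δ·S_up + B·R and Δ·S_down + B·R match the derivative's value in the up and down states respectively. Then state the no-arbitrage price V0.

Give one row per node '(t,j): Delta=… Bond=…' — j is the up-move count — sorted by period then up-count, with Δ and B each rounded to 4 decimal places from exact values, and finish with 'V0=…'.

Risk-neutral probability p* = (R−d)/(u−d) = (1.12−0.73)/(1.49−0.73) = 0.5132.
At expiry t=3: V(3,0)=295.4800, V(3,1)=198.5900, V(3,2)=200.2100, V(3,3)=277.0400
  t=2,j=0: stock 98.5865 → up 146.8939 (V=198.5900), down 71.9681 (V=295.4800). Price 219.4287; hedge Δ=-1.2931, bond B=346.9155.
  t=2,j=1: stock 201.2245 → up 299.8245 (V=200.2100), down 146.8939 (V=198.5900). Price 178.0547; hedge Δ=0.0106, bond B=175.9232.
  t=2,j=2: stock 410.7185 → up 611.9706 (V=277.0400), down 299.8245 (V=200.2100). Price 213.9606; hedge Δ=0.2461, bond B=112.8685.
  t=1,j=0: stock 135.0500 → up 201.2245 (V=178.0547), down 98.5865 (V=219.4287). Price 176.9619; hedge Δ=-0.4031, bond B=231.4013.
  t=1,j=1: stock 275.6500 → up 410.7185 (V=213.9606), down 201.2245 (V=178.0547). Price 175.4287; hedge Δ=0.1714, bond B=128.1841.
  t=0,j=0: stock 185.0000 → up 275.6500 (V=175.4287), down 135.0500 (V=176.9619). Price 157.2992; hedge Δ=-0.0109, bond B=159.3166.
Self-financing check: at every node Δ·S+B equals the discounted successor values.

(0,0): Delta=-0.0109 Bond=159.3166
(1,0): Delta=-0.4031 Bond=231.4013
(1,1): Delta=0.1714 Bond=128.1841
(2,0): Delta=-1.2931 Bond=346.9155
(2,1): Delta=0.0106 Bond=175.9232
(2,2): Delta=0.2461 Bond=112.8685
V0=157.2992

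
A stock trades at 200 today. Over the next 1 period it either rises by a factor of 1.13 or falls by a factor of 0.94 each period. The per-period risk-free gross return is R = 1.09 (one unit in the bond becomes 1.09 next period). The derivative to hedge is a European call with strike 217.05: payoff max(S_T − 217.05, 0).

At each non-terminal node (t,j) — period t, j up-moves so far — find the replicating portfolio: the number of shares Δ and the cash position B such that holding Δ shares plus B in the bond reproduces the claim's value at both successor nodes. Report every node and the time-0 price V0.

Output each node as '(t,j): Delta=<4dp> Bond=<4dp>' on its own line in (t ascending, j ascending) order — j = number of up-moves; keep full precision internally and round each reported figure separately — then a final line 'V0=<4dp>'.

Risk-neutral probability p* = (R−d)/(u−d) = (1.09−0.94)/(1.13−0.94) = 0.7895.
At expiry t=1: V(1,0)=0.0000, V(1,1)=8.9500
Node (0,0) S=200.0000: V=(p*·8.9500+(1−p*)·0.0000)/1.09=6.4824; Δ=(8.9500−0.0000)/(226.0000−188.0000)=0.2355; B=V−Δ·S=-40.6229
The time-0 hedge costs 6.4824, which is the no-arbitrage price.

(0,0): Delta=0.2355 Bond=-40.6229
V0=6.4824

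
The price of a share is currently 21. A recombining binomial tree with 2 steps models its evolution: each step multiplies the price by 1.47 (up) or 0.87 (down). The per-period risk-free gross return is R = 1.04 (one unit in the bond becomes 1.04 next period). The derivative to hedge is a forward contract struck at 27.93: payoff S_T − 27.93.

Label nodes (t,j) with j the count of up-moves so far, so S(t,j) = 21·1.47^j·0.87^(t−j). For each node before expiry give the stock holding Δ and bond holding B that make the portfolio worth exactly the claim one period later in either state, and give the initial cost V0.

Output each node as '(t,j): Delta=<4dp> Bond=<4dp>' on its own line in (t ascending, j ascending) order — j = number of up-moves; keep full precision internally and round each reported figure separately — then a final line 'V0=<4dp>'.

(0,0): Delta=1.0000 Bond=-25.8229
(1,0): Delta=1.0000 Bond=-26.8558
(1,1): Delta=1.0000 Bond=-26.8558
V0=-4.8229

Risk-neutral probability p* = (R−d)/(u−d) = (1.04−0.87)/(1.47−0.87) = 0.2833.
Terminal values V(2,·): V(2,0)=-12.0351, V(2,1)=-1.0731, V(2,2)=17.4489
(1,0): S=18.2700. Δ = (V_up−V_dn)/(S_up−S_dn) = (-1.0731−-12.0351)/(26.8569−15.8949) = 1.0000. V = [p*·-1.0731 + (1−p*)·-12.0351]/1.04 = -8.5858. B = V − Δ·S = -26.8558.
(1,1): S=30.8700. Δ = (V_up−V_dn)/(S_up−S_dn) = (17.4489−-1.0731)/(45.3789−26.8569) = 1.0000. V = [p*·17.4489 + (1−p*)·-1.0731]/1.04 = 4.0142. B = V − Δ·S = -26.8558.
(0,0): S=21.0000. Δ = (V_up−V_dn)/(S_up−S_dn) = (4.0142−-8.5858)/(30.8700−18.2700) = 1.0000. V = [p*·4.0142 + (1−p*)·-8.5858]/1.04 = -4.8229. B = V − Δ·S = -25.8229.
Each (Δ,B) replicates both successor values, so the strategy is self-financing and V0 is arbitrage-free.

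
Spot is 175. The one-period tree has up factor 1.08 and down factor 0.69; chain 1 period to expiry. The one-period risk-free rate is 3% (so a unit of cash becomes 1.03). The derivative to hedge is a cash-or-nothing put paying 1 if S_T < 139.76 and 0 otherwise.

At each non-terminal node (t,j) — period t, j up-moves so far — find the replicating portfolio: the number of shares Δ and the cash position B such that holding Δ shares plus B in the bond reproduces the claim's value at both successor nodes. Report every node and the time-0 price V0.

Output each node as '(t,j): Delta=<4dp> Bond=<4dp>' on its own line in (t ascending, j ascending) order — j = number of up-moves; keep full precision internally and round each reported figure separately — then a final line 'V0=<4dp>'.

Under the risk-neutral measure, an up-move has probability p* = (R−d)/(u−d) = 0.8718 and values discount at R = 1.03.
Payoff layer (t=1): V(1,0)=1.0000, V(1,1)=0.0000
  t=0,j=0: stock 175.0000 → up 189.0000 (V=0.0000), down 120.7500 (V=1.0000). Price 0.1245; hedge Δ=-0.0147, bond B=2.6886.
Each (Δ,B) replicates both successor values, so the strategy is self-financing and V0 is arbitrage-free.

(0,0): Delta=-0.0147 Bond=2.6886
V0=0.1245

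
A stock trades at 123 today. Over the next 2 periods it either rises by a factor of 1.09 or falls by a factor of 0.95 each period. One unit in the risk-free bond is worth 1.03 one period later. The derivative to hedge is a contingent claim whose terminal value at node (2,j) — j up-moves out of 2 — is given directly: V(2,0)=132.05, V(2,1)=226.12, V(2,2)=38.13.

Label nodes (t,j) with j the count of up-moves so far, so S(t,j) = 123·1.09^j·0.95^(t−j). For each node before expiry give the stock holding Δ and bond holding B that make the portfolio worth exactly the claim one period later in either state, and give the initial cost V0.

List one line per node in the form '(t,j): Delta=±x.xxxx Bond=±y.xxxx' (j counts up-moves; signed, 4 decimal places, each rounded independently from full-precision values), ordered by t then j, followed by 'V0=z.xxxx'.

Risk-neutral probability p* = (R−d)/(u−d) = (1.03−0.95)/(1.09−0.95) = 0.5714.
Terminal values V(2,·): V(2,0)=132.0500, V(2,1)=226.1200, V(2,2)=38.1300
Node (1,0) S=116.8500: V=(p*·226.1200+(1−p*)·132.0500)/1.03=180.3925; Δ=(226.1200−132.0500)/(127.3665−111.0075)=5.7504; B=V−Δ·S=-491.5361
Node (1,1) S=134.0700: V=(p*·38.1300+(1−p*)·226.1200)/1.03=115.2399; Δ=(38.1300−226.1200)/(146.1363−127.3665)=-10.0156; B=V−Δ·S=1458.0257
Node (0,0) S=123.0000: V=(p*·115.2399+(1−p*)·180.3925)/1.03=138.9927; Δ=(115.2399−180.3925)/(134.0700−116.8500)=-3.7835; B=V−Δ·S=604.3682
Root portfolio cost Δ·123+B reproduces V0=138.9927.

(0,0): Delta=-3.7835 Bond=604.3682
(1,0): Delta=5.7504 Bond=-491.5361
(1,1): Delta=-10.0156 Bond=1458.0257
V0=138.9927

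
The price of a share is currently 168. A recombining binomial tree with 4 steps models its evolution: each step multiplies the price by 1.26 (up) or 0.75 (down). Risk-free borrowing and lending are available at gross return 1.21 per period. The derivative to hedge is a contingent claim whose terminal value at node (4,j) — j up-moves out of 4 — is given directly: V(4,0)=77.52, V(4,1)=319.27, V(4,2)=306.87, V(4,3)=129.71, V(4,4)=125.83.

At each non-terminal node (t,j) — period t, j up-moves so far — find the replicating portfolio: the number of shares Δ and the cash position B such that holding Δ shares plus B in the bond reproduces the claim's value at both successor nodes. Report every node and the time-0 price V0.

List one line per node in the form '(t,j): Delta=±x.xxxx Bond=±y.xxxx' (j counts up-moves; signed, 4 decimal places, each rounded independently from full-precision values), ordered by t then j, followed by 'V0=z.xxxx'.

No-arbitrage ⇒ martingale measure with p* = (R−d)/(u−d) = 0.9020.
Terminal payoffs: V(4,0)=77.5200, V(4,1)=319.2700, V(4,2)=306.8700, V(4,3)=129.7100, V(4,4)=125.8300
(3,0): S=70.8750. Δ = (V_up−V_dn)/(S_up−S_dn) = (319.2700−77.5200)/(89.3025−53.1562) = 6.6881. V = [p*·319.2700 + (1−p*)·77.5200]/1.21 = 244.2719. B = V − Δ·S = -229.7477.
(3,1): S=119.0700. Δ = (V_up−V_dn)/(S_up−S_dn) = (306.8700−319.2700)/(150.0282−89.3025) = -0.2042. V = [p*·306.8700 + (1−p*)·319.2700]/1.21 = 254.6163. B = V − Δ·S = 278.9300.
(3,2): S=200.0376. Δ = (V_up−V_dn)/(S_up−S_dn) = (129.7100−306.8700)/(252.0474−150.0282) = -1.7365. V = [p*·129.7100 + (1−p*)·306.8700]/1.21 = 121.5526. B = V − Δ·S = 468.9251.
(3,3): S=336.0632. Δ = (V_up−V_dn)/(S_up−S_dn) = (125.8300−129.7100)/(423.4396−252.0474) = -0.0226. V = [p*·125.8300 + (1−p*)·129.7100]/1.21 = 104.3061. B = V − Δ·S = 111.9140.
(2,0): S=94.5000. Δ = (V_up−V_dn)/(S_up−S_dn) = (254.6163−244.2719)/(119.0700−70.8750) = 0.2146. V = [p*·254.6163 + (1−p*)·244.2719]/1.21 = 209.5885. B = V − Δ·S = 189.3055.
(2,1): S=158.7600. Δ = (V_up−V_dn)/(S_up−S_dn) = (121.5526−254.6163)/(200.0376−119.0700) = -1.6434. V = [p*·121.5526 + (1−p*)·254.6163]/1.21 = 111.2381. B = V − Δ·S = 372.1472.
(2,2): S=266.7168. Δ = (V_up−V_dn)/(S_up−S_dn) = (104.3061−121.5526)/(336.0632−200.0376) = -0.1268. V = [p*·104.3061 + (1−p*)·121.5526]/1.21 = 87.6008. B = V − Δ·S = 121.4174.
(1,0): S=126.0000. Δ = (V_up−V_dn)/(S_up−S_dn) = (111.2381−209.5885)/(158.7600−94.5000) = -1.5305. V = [p*·111.2381 + (1−p*)·209.5885]/1.21 = 99.9010. B = V − Δ·S = 292.7451.
(1,1): S=211.6800. Δ = (V_up−V_dn)/(S_up−S_dn) = (87.6008−111.2381)/(266.7168−158.7600) = -0.2190. V = [p*·87.6008 + (1−p*)·111.2381]/1.21 = 74.3125. B = V − Δ·S = 120.6601.
(0,0): S=168.0000. Δ = (V_up−V_dn)/(S_up−S_dn) = (74.3125−99.9010)/(211.6800−126.0000) = -0.2987. V = [p*·74.3125 + (1−p*)·99.9010]/1.21 = 63.4886. B = V − Δ·S = 113.6622.
Check: Δ(0,0)·S0 + B(0,0) = 63.4886 = V0.

(0,0): Delta=-0.2987 Bond=113.6622
(1,0): Delta=-1.5305 Bond=292.7451
(1,1): Delta=-0.2190 Bond=120.6601
(2,0): Delta=0.2146 Bond=189.3055
(2,1): Delta=-1.6434 Bond=372.1472
(2,2): Delta=-0.1268 Bond=121.4174
(3,0): Delta=6.6881 Bond=-229.7477
(3,1): Delta=-0.2042 Bond=278.9300
(3,2): Delta=-1.7365 Bond=468.9251
(3,3): Delta=-0.0226 Bond=111.9140
V0=63.4886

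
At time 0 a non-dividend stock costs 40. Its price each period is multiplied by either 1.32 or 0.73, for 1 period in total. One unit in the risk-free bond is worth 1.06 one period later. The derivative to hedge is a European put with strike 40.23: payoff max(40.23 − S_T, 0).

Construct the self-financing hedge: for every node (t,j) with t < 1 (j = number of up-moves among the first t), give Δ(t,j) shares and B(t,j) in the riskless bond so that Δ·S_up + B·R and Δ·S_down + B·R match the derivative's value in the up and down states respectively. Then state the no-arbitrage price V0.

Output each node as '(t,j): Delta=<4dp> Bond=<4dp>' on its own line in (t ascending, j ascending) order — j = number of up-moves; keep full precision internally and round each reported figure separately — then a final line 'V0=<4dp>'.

Since d<R<u, set p* = (R−d)/(u−d) = 0.5593; price each node as the discounted p*-expectation of its children.
At expiry t=1: V(1,0)=11.0300, V(1,1)=0.0000
(0,0): S=40.0000. Δ = (V_up−V_dn)/(S_up−S_dn) = (0.0000−11.0300)/(52.8000−29.2000) = -0.4674. V = [p*·0.0000 + (1−p*)·11.0300]/1.06 = 4.5855. B = V − Δ·S = 23.2805.
The time-0 hedge costs 4.5855, which is the no-arbitrage price.

(0,0): Delta=-0.4674 Bond=23.2805
V0=4.5855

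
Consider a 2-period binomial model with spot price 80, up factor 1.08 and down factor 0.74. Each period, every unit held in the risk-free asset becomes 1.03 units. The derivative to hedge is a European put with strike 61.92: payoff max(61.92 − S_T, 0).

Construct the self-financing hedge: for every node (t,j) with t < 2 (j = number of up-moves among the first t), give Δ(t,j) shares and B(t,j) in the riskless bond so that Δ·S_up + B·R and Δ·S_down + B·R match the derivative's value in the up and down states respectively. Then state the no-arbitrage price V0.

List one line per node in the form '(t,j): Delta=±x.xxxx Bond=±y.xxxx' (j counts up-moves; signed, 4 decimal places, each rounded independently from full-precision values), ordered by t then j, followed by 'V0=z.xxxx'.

Since d<R<u, set p* = (R−d)/(u−d) = 0.8529; price each node as the discounted p*-expectation of its children.
Terminal payoffs: V(2,0)=18.1120, V(2,1)=0.0000, V(2,2)=0.0000
  t=1,j=0: stock 59.2000 → up 63.9360 (V=0.0000), down 43.8080 (V=18.1120). Price 2.5860; hedge Δ=-0.8998, bond B=55.8565.
  t=1,j=1: stock 86.4000 → up 93.3120 (V=0.0000), down 63.9360 (V=0.0000). Price 0.0000; hedge Δ=0.0000, bond B=0.0000.
  t=0,j=0: stock 80.0000 → up 86.4000 (V=0.0000), down 59.2000 (V=2.5860). Price 0.3692; hedge Δ=-0.0951, bond B=7.9749.
Each (Δ,B) replicates both successor values, so the strategy is self-financing and V0 is arbitrage-free.

(0,0): Delta=-0.0951 Bond=7.9749
(1,0): Delta=-0.8998 Bond=55.8565
(1,1): Delta=0.0000 Bond=0.0000
V0=0.3692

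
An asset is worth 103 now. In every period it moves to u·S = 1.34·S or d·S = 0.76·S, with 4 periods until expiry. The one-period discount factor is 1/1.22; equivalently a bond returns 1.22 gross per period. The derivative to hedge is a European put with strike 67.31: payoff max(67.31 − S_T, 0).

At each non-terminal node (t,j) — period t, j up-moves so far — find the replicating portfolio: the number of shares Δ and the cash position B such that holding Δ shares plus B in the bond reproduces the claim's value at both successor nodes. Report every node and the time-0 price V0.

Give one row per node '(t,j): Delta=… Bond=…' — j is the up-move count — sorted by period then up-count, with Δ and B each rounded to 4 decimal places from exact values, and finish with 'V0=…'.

(0,0): Delta=-0.0085 Bond=0.9831
(1,0): Delta=-0.0493 Bond=4.3937
(1,1): Delta=-0.0024 Bond=0.3661
(2,0): Delta=-0.2555 Bond=17.6325
(2,1): Delta=-0.0187 Bond=2.1590
(2,2): Delta=0.0000 Bond=0.0000
(3,0): Delta=-1.0000 Bond=55.1721
(3,1): Delta=-0.1454 Bond=12.7306
(3,2): Delta=0.0000 Bond=0.0000
(3,3): Delta=0.0000 Bond=0.0000
V0=0.1125

Since d<R<u, set p* = (R−d)/(u−d) = 0.7931; price each node as the discounted p*-expectation of its children.
Terminal values V(4,·): V(4,0)=32.9470, V(4,1)=6.7225, V(4,2)=0.0000, V(4,3)=0.0000, V(4,4)=0.0000
Node (3,0) S=45.2145: V=(p*·6.7225+(1−p*)·32.9470)/1.22=9.9576; Δ=(6.7225−32.9470)/(60.5875−34.3630)=-1.0000; B=V−Δ·S=55.1721
Node (3,1) S=79.7204: V=(p*·0.0000+(1−p*)·6.7225)/1.22=1.1401; Δ=(0.0000−6.7225)/(106.8253−60.5875)=-0.1454; B=V−Δ·S=12.7306
Node (3,2) S=140.5596: V=(p*·0.0000+(1−p*)·0.0000)/1.22=0.0000; Δ=(0.0000−0.0000)/(188.3498−106.8253)=0.0000; B=V−Δ·S=0.0000
Node (3,3) S=247.8287: V=(p*·0.0000+(1−p*)·0.0000)/1.22=0.0000; Δ=(0.0000−0.0000)/(332.0905−188.3498)=0.0000; B=V−Δ·S=0.0000
Node (2,0) S=59.4928: V=(p*·1.1401+(1−p*)·9.9576)/1.22=2.4298; Δ=(1.1401−9.9576)/(79.7204−45.2145)=-0.2555; B=V−Δ·S=17.6325
Node (2,1) S=104.8952: V=(p*·0.0000+(1−p*)·1.1401)/1.22=0.1933; Δ=(0.0000−1.1401)/(140.5596−79.7204)=-0.0187; B=V−Δ·S=2.1590
Node (2,2) S=184.9468: V=(p*·0.0000+(1−p*)·0.0000)/1.22=0.0000; Δ=(0.0000−0.0000)/(247.8287−140.5596)=0.0000; B=V−Δ·S=0.0000
Node (1,0) S=78.2800: V=(p*·0.1933+(1−p*)·2.4298)/1.22=0.5378; Δ=(0.1933−2.4298)/(104.8952−59.4928)=-0.0493; B=V−Δ·S=4.3937
Node (1,1) S=138.0200: V=(p*·0.0000+(1−p*)·0.1933)/1.22=0.0328; Δ=(0.0000−0.1933)/(184.9468−104.8952)=-0.0024; B=V−Δ·S=0.3661
Node (0,0) S=103.0000: V=(p*·0.0328+(1−p*)·0.5378)/1.22=0.1125; Δ=(0.0328−0.5378)/(138.0200−78.2800)=-0.0085; B=V−Δ·S=0.9831
The time-0 hedge costs 0.1125, which is the no-arbitrage price.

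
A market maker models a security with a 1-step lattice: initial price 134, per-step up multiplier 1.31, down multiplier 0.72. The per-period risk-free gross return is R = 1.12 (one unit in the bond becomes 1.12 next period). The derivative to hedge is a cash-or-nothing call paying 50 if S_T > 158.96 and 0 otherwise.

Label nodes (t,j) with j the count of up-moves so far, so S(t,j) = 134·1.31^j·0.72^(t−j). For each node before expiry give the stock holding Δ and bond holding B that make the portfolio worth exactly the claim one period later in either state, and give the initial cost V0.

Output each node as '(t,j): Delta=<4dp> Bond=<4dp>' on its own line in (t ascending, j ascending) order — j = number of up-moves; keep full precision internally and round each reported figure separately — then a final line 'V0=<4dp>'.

Since d<R<u, set p* = (R−d)/(u−d) = 0.6780; price each node as the discounted p*-expectation of its children.
At expiry t=1: V(1,0)=0.0000, V(1,1)=50.0000
Node (0,0) S=134.0000: V=(p*·50.0000+(1−p*)·0.0000)/1.12=30.2663; Δ=(50.0000−0.0000)/(175.5400−96.4800)=0.6324; B=V−Δ·S=-54.4794
Check: Δ(0,0)·S0 + B(0,0) = 30.2663 = V0.

(0,0): Delta=0.6324 Bond=-54.4794
V0=30.2663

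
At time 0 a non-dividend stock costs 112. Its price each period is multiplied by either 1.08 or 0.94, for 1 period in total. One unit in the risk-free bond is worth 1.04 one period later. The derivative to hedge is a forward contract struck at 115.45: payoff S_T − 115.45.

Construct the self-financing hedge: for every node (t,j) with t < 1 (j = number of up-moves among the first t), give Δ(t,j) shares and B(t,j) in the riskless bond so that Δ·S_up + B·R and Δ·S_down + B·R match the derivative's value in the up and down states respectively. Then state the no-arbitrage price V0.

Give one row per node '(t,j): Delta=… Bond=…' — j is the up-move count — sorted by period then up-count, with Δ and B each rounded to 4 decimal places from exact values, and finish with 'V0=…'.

The replicating-portfolio and risk-neutral prices coincide; use p* = (1.04−0.94)/(1.08−0.94) = 0.7143 for the latter.
Payoff layer (t=1): V(1,0)=-10.1700, V(1,1)=5.5100
  t=0,j=0: stock 112.0000 → up 120.9600 (V=5.5100), down 105.2800 (V=-10.1700). Price 0.9904; hedge Δ=1.0000, bond B=-111.0096.
Each (Δ,B) replicates both successor values, so the strategy is self-financing and V0 is arbitrage-free.

(0,0): Delta=1.0000 Bond=-111.0096
V0=0.9904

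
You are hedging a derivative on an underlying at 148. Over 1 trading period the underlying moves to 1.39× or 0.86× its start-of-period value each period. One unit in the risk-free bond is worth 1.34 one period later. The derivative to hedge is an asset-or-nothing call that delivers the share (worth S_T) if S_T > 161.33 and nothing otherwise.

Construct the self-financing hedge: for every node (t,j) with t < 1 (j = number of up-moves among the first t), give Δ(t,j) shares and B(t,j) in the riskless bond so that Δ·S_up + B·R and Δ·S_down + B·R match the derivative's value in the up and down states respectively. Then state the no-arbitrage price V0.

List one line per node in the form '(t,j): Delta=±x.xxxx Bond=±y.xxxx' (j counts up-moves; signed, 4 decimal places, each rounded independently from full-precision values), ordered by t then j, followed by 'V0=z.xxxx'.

No-arbitrage ⇒ martingale measure with p* = (R−d)/(u−d) = 0.9057.
Terminal values V(1,·): V(1,0)=0.0000, V(1,1)=205.7200
  t=0,j=0: stock 148.0000 → up 205.7200 (V=205.7200), down 127.2800 (V=0.0000). Price 139.0391; hedge Δ=2.6226, bond B=-249.1118.
Each (Δ,B) replicates both successor values, so the strategy is self-financing and V0 is arbitrage-free.

(0,0): Delta=2.6226 Bond=-249.1118
V0=139.0391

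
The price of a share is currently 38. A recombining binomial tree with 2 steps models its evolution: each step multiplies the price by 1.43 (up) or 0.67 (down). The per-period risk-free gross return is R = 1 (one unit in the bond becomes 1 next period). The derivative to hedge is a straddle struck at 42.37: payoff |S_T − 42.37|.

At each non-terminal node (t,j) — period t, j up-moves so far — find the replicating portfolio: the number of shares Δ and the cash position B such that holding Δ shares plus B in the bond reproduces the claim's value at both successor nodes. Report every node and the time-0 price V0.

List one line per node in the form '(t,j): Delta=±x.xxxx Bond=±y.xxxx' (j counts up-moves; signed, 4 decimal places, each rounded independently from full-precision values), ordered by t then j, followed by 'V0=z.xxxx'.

Under the risk-neutral measure, an up-move has probability p* = (R−d)/(u−d) = 0.4342 and values discount at R = 1.
Terminal payoffs: V(2,0)=25.3118, V(2,1)=5.9622, V(2,2)=35.3362
(1,0): S=25.4600. Δ = (V_up−V_dn)/(S_up−S_dn) = (5.9622−25.3118)/(36.4078−17.0582) = -1.0000. V = [p*·5.9622 + (1−p*)·25.3118]/1 = 16.9100. B = V − Δ·S = 42.3700.
(1,1): S=54.3400. Δ = (V_up−V_dn)/(S_up−S_dn) = (35.3362−5.9622)/(77.7062−36.4078) = 0.7113. V = [p*·35.3362 + (1−p*)·5.9622]/1 = 18.7167. B = V − Δ·S = -19.9333.
(0,0): S=38.0000. Δ = (V_up−V_dn)/(S_up−S_dn) = (18.7167−16.9100)/(54.3400−25.4600) = 0.0626. V = [p*·18.7167 + (1−p*)·16.9100]/1 = 17.6945. B = V − Δ·S = 15.3173.
The time-0 hedge costs 17.6945, which is the no-arbitrage price.

(0,0): Delta=0.0626 Bond=15.3173
(1,0): Delta=-1.0000 Bond=42.3700
(1,1): Delta=0.7113 Bond=-19.9333
V0=17.6945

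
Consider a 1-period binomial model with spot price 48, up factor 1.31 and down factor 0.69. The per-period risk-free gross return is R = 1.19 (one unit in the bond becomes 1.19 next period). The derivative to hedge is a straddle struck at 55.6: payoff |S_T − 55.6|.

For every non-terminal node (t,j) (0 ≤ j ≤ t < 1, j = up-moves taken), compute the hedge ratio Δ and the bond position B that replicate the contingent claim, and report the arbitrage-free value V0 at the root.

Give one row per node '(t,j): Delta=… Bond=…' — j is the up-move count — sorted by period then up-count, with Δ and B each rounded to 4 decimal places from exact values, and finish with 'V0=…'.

(0,0): Delta=-0.5108 Bond=33.1060
V0=8.5899

The replicating-portfolio and risk-neutral prices coincide; use p* = (1.19−0.69)/(1.31−0.69) = 0.8065 for the latter.
Payoff layer (t=1): V(1,0)=22.4800, V(1,1)=7.2800
(0,0): S=48.0000. Δ = (V_up−V_dn)/(S_up−S_dn) = (7.2800−22.4800)/(62.8800−33.1200) = -0.5108. V = [p*·7.2800 + (1−p*)·22.4800]/1.19 = 8.5899. B = V − Δ·S = 33.1060.
The time-0 hedge costs 8.5899, which is the no-arbitrage price.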